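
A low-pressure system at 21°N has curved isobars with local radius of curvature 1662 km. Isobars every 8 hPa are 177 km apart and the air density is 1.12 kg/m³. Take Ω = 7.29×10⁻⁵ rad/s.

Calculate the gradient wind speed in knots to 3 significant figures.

95.8 knots

Coriolis parameter at 21°N:
f = 2Ω sin φ = 2 × 7.29×10⁻⁵ × sin 21° = 5.23×10⁻⁵ s⁻¹
Pressure gradient: |∂P/∂n| = 800 Pa / 177000 m = 4.52×10⁻³ Pa/m
Geostrophic speed: V_g = |∂P/∂n|/(fρ) = 4.52×10⁻³/(5.23×10⁻⁵ × 1.12) = 77.2 m/s
Around a low, centrifugal force acts outward with Coriolis, so pressure-gradient force balances both:
(1/ρ)|∂P/∂n| = fV + V²/R  →  V² + fR·V − fR·V_g = 0
With fR = 5.23×10⁻⁵ × 1662×10³ m = 86.8 m/s:
V = [−fR + √((fR)² + 4 fR V_g)]/2 = [−86.8 + √(86.8² + 4×86.8×77.2)]/2 = 49.3 m/s
Subgeostrophic (V < V_g = 77.2 m/s), as expected around a low.
Converting: 49.3 m/s × 1.944 = 95.8 knots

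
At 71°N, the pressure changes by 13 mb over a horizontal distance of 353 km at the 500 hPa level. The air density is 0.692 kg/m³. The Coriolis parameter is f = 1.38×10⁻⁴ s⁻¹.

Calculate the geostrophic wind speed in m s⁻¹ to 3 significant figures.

Pressure gradient: |∂P/∂n| = 1300 Pa / 353000 m = 3.68×10⁻³ Pa/m
Geostrophic balance (pressure-gradient force = Coriolis force):
V_g = (1/(fρ)) |∂P/∂n| = 3.68×10⁻³ / (1.38×10⁻⁴ × 0.692) = 38.6 m/s

38.6 m s⁻¹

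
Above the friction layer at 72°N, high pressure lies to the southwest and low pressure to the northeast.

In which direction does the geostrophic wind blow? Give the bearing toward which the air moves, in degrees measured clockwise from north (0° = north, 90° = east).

135°

The pressure-gradient force points toward the northeast (bearing 045°).
Geostrophic balance: in the Northern Hemisphere the Coriolis force deflects motion to the right, so the geostrophic wind blows 90° to the right of the pressure-gradient force (low pressure on the left).
Rotating 045° by 90° clockwise gives 135° — the wind blows toward the southeast.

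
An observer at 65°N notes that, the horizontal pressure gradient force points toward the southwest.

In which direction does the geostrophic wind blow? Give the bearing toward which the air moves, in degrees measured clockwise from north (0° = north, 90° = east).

The pressure-gradient force points toward the southwest (bearing 225°).
Geostrophic balance: in the Northern Hemisphere the Coriolis force deflects motion to the right, so the geostrophic wind blows 90° to the right of the pressure-gradient force (low pressure on the left).
Rotating 225° by 90° clockwise gives 315° — the wind blows toward the northwest.

315°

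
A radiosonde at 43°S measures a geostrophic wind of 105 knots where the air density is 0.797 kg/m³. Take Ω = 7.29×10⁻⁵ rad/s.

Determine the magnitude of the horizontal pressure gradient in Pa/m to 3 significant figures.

4.28×10⁻³ Pa/m

Coriolis parameter at 43°S:
f = 2Ω sin φ = 2 × 7.29×10⁻⁵ × sin 43° = 9.94×10⁻⁵ s⁻¹
Wind speed in SI: 105 knots = 54.0 m/s
Geostrophic balance rearranged: |∂P/∂n| = f ρ V_g
|∂P/∂n| = 9.94×10⁻⁵ × 0.797 × 54.0 = 4.28×10⁻³ Pa/m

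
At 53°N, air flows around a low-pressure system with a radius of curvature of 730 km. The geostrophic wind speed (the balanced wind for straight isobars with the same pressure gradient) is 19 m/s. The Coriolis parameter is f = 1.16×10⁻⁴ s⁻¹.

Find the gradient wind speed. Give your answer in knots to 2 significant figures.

Around a low, centrifugal force acts outward with Coriolis, so pressure-gradient force balances both:
(1/ρ)|∂P/∂n| = fV + V²/R  →  V² + fR·V − fR·V_g = 0
With fR = 1.16×10⁻⁴ × 730×10³ m = 84.7 m/s:
V = [−fR + √((fR)² + 4 fR V_g)]/2 = [−84.7 + √(84.7² + 4×84.7×19)]/2 = 16 m/s
Subgeostrophic (V < V_g = 19 m/s), as expected around a low.
Converting: 16 m/s × 1.944 = 31 knots

31 knots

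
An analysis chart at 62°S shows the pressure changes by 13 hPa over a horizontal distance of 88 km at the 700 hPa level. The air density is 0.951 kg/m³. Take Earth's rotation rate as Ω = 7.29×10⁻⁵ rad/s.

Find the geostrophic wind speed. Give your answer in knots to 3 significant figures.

Coriolis parameter at 62°S:
f = 2Ω sin φ = 2 × 7.29×10⁻⁵ × sin 62° = 1.29×10⁻⁴ s⁻¹
Pressure gradient: |∂P/∂n| = 1300 Pa / 88000 m = 1.48×10⁻² Pa/m
Geostrophic balance (pressure-gradient force = Coriolis force):
V_g = (1/(fρ)) |∂P/∂n| = 1.48×10⁻² / (1.29×10⁻⁴ × 0.951) = 121 m/s
Converting: 121 m/s × 1.944 = 235 knots

235 knots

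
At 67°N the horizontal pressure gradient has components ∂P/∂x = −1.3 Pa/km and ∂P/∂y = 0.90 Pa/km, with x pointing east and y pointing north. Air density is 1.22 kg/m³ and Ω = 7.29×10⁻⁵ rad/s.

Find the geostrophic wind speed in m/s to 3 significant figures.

9.66 m/s

Coriolis parameter at 67°N:
f = 2Ω sin φ = 2 × 7.29×10⁻⁵ × sin 67° = 1.34×10⁻⁴ s⁻¹
Component geostrophic relations (x east, y north):
u_g = −(1/(fρ)) ∂P/∂y,  v_g = (1/(fρ)) ∂P/∂x
u_g = −(0.90×10⁻³)/(1.34×10⁻⁴ × 1.22) = −5.50 m/s;  v_g = (−1.3×10⁻³)/(1.34×10⁻⁴ × 1.22) = −7.94 m/s
|V_g| = √(u_g² + v_g²) = 9.66 m/s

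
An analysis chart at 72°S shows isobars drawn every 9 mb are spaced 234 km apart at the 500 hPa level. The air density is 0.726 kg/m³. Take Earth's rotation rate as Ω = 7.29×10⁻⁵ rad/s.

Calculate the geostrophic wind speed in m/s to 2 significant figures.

Coriolis parameter at 72°S:
f = 2Ω sin φ = 2 × 7.29×10⁻⁵ × sin 72° = 1.39×10⁻⁴ s⁻¹
Pressure gradient: |∂P/∂n| = 900 Pa / 234000 m = 3.85×10⁻³ Pa/m
Geostrophic balance (pressure-gradient force = Coriolis force):
V_g = (1/(fρ)) |∂P/∂n| = 3.85×10⁻³ / (1.39×10⁻⁴ × 0.726) = 38.2 m/s

38 m/s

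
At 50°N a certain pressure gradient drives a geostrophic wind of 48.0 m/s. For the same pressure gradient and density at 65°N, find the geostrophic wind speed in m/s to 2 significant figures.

With the same pressure gradient and density, V_g ∝ 1/f ∝ 1/sin φ.
V₂ = V₁ · sin φ₁ / sin φ₂ = 48.0 × sin 50° / sin 65°
V₂ = 48.0 × 0.7660/0.9063 = 41 m/s

41 m/s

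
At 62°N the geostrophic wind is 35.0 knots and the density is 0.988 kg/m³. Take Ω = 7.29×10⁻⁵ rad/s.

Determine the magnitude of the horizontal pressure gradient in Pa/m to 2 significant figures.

2.3×10⁻³ Pa/m

Coriolis parameter at 62°N:
f = 2Ω sin φ = 2 × 7.29×10⁻⁵ × sin 62° = 1.29×10⁻⁴ s⁻¹
Wind speed in SI: 35.0 knots = 18.0 m/s
Geostrophic balance rearranged: |∂P/∂n| = f ρ V_g
|∂P/∂n| = 1.29×10⁻⁴ × 0.988 × 18.0 = 2.29×10⁻³ Pa/m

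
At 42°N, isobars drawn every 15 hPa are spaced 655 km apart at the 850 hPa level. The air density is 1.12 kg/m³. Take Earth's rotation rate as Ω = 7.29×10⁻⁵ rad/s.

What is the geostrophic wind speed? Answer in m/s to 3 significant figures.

Coriolis parameter at 42°N:
f = 2Ω sin φ = 2 × 7.29×10⁻⁵ × sin 42° = 9.76×10⁻⁵ s⁻¹
Pressure gradient: |∂P/∂n| = 1500 Pa / 655000 m = 2.29×10⁻³ Pa/m
Geostrophic balance (pressure-gradient force = Coriolis force):
V_g = (1/(fρ)) |∂P/∂n| = 2.29×10⁻³ / (9.76×10⁻⁵ × 1.12) = 21.0 m/s

21.0 m/s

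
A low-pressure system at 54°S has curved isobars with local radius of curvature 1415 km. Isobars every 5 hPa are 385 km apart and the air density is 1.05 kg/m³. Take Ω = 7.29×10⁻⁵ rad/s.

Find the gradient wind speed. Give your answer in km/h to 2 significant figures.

Coriolis parameter at 54°S:
f = 2Ω sin φ = 2 × 7.29×10⁻⁵ × sin 54° = 1.18×10⁻⁴ s⁻¹
Pressure gradient: |∂P/∂n| = 500 Pa / 385000 m = 1.30×10⁻³ Pa/m
Geostrophic speed: V_g = |∂P/∂n|/(fρ) = 1.30×10⁻³/(1.18×10⁻⁴ × 1.05) = 10.5 m/s
Around a low, centrifugal force acts outward with Coriolis, so pressure-gradient force balances both:
(1/ρ)|∂P/∂n| = fV + V²/R  →  V² + fR·V − fR·V_g = 0
With fR = 1.18×10⁻⁴ × 1415×10³ m = 167 m/s:
V = [−fR + √((fR)² + 4 fR V_g)]/2 = [−167 + √(167² + 4×167×10.5)]/2 = 9.9 m/s
Subgeostrophic (V < V_g = 10.5 m/s), as expected around a low.
Converting: 9.9 m/s × 3.6 = 36 km/h

36 km/h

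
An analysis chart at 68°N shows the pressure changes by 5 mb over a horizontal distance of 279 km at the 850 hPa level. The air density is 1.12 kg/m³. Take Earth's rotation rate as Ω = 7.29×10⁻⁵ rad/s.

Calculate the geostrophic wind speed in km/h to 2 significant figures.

Coriolis parameter at 68°N:
f = 2Ω sin φ = 2 × 7.29×10⁻⁵ × sin 68° = 1.35×10⁻⁴ s⁻¹
Pressure gradient: |∂P/∂n| = 500 Pa / 279000 m = 1.79×10⁻³ Pa/m
Geostrophic balance (pressure-gradient force = Coriolis force):
V_g = (1/(fρ)) |∂P/∂n| = 1.79×10⁻³ / (1.35×10⁻⁴ × 1.12) = 11.8 m/s
Converting: 11.8 m/s × 3.6 = 43 km/h

43 km/h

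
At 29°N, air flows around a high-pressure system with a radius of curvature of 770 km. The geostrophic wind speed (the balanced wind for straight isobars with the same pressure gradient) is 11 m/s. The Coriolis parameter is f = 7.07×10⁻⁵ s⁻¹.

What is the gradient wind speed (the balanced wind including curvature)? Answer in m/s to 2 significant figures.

15 m/s

Around a high, pressure-gradient force acts outward with centrifugal, so Coriolis balances both:
fV = (1/ρ)|∂P/∂n| + V²/R  →  V² − fR·V + fR·V_g = 0
With fR = 7.07×10⁻⁵ × 770×10³ m = 54.4 m/s:
V = [fR − √((fR)² − 4 fR V_g)]/2 = [54.4 − √(54.4² − 4×54.4×11)]/2 = 15.3 m/s
Supergeostrophic (V > V_g = 11 m/s), as expected around a high.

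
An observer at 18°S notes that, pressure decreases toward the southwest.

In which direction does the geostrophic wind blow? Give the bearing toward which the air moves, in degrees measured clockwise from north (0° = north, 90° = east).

135°

The pressure-gradient force points toward the southwest (bearing 225°).
Geostrophic balance: in the Southern Hemisphere the Coriolis force deflects motion to the left, so the geostrophic wind blows 90° to the left of the pressure-gradient force (low pressure on the right).
Rotating 225° by 90° counterclockwise gives 135° — the wind blows toward the southeast.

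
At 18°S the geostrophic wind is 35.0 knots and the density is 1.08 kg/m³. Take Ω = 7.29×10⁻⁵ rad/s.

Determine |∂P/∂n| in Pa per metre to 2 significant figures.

Coriolis parameter at 18°S:
f = 2Ω sin φ = 2 × 7.29×10⁻⁵ × sin 18° = 4.51×10⁻⁵ s⁻¹
Wind speed in SI: 35.0 knots = 18.0 m/s
Geostrophic balance rearranged: |∂P/∂n| = f ρ V_g
|∂P/∂n| = 4.51×10⁻⁵ × 1.08 × 18.0 = 8.76×10⁻⁴ Pa/m

8.8×10⁻⁴ Pa/m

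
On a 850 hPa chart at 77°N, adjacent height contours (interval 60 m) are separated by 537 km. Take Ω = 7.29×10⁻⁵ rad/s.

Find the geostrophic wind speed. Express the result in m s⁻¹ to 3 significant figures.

7.72 m s⁻¹

Coriolis parameter at 77°N:
f = 2Ω sin φ = 2 × 7.29×10⁻⁵ × sin 77° = 1.42×10⁻⁴ s⁻¹
Height gradient: |∂Z/∂n| = 60 m / 537000 m = 1.12×10⁻⁴
On a pressure surface, geostrophic balance gives V_g = (g/f)|∂Z/∂n|:
V_g = 9.81 × 1.12×10⁻⁴ / 1.42×10⁻⁴ = 7.72 m/s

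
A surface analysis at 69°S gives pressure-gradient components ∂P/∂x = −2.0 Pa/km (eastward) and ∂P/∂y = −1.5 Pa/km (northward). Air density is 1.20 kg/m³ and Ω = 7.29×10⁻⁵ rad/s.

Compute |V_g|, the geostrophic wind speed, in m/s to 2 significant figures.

Coriolis parameter at 69°S:
f = 2Ω sin φ = 2 × 7.29×10⁻⁵ × sin 69° = 1.36×10⁻⁴ s⁻¹
In the Southern Hemisphere f is negative: f = −1.36×10⁻⁴ s⁻¹.
Component geostrophic relations (x east, y north):
u_g = −(1/(fρ)) ∂P/∂y,  v_g = (1/(fρ)) ∂P/∂x
u_g = −(−1.5×10⁻³)/(−1.36×10⁻⁴ × 1.20) = −9.18 m/s;  v_g = (−2.0×10⁻³)/(−1.36×10⁻⁴ × 1.20) = 12.2 m/s
|V_g| = √(u_g² + v_g²) = 15.3 m/s

15 m/s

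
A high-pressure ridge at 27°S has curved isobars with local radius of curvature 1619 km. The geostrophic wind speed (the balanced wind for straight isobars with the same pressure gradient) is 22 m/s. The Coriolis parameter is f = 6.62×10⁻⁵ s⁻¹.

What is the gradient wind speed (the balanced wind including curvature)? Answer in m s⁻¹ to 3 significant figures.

Around a high, pressure-gradient force acts outward with centrifugal, so Coriolis balances both:
fV = (1/ρ)|∂P/∂n| + V²/R  →  V² − fR·V + fR·V_g = 0
With fR = 6.62×10⁻⁵ × 1619×10³ m = 107 m/s:
V = [fR − √((fR)² − 4 fR V_g)]/2 = [107 − √(107² − 4×107×22)]/2 = 30.9 m/s
Supergeostrophic (V > V_g = 22 m/s), as expected around a high.

30.9 m s⁻¹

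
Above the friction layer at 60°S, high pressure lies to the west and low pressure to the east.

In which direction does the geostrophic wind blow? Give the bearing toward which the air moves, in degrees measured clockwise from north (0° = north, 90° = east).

The pressure-gradient force points toward the east (bearing 090°).
Geostrophic balance: in the Southern Hemisphere the Coriolis force deflects motion to the left, so the geostrophic wind blows 90° to the left of the pressure-gradient force (low pressure on the right).
Rotating 090° by 90° counterclockwise gives 000° — the wind blows toward the north.

000°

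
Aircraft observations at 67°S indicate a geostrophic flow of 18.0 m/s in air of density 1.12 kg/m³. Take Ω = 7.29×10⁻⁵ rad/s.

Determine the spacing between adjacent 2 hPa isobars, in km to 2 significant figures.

Coriolis parameter at 67°S:
f = 2Ω sin φ = 2 × 7.29×10⁻⁵ × sin 67° = 1.34×10⁻⁴ s⁻¹
Geostrophic balance rearranged: |∂P/∂n| = f ρ V_g
|∂P/∂n| = 1.34×10⁻⁴ × 1.12 × 18.0 = 2.71×10⁻³ Pa/m
Isobar spacing: Δn = ΔP/|∂P/∂n| = 200 Pa / 2.71×10⁻³ Pa/m = 73919 m ≈ 74 km

74 km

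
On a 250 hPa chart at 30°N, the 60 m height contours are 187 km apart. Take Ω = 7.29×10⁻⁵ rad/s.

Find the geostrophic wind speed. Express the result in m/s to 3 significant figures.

43.2 m/s

Coriolis parameter at 30°N:
f = 2Ω sin φ = 2 × 7.29×10⁻⁵ × sin 30° = 7.29×10⁻⁵ s⁻¹
Height gradient: |∂Z/∂n| = 60 m / 187000 m = 3.21×10⁻⁴
On a pressure surface, geostrophic balance gives V_g = (g/f)|∂Z/∂n|:
V_g = 9.81 × 3.21×10⁻⁴ / 7.29×10⁻⁵ = 43.2 m/s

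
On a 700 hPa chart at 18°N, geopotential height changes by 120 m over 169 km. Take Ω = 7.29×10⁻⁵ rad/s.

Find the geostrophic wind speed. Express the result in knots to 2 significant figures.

Coriolis parameter at 18°N:
f = 2Ω sin φ = 2 × 7.29×10⁻⁵ × sin 18° = 4.51×10⁻⁵ s⁻¹
Height gradient: |∂Z/∂n| = 120 m / 169000 m = 7.10×10⁻⁴
On a pressure surface, geostrophic balance gives V_g = (g/f)|∂Z/∂n|:
V_g = 9.81 × 7.10×10⁻⁴ / 4.51×10⁻⁵ = 155 m/s
Converting: 155 m/s × 1.944 = 300 knots

300 knots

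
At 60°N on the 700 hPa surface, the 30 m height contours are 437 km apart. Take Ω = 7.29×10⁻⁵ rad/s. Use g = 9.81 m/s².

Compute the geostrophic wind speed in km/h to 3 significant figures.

Coriolis parameter at 60°N:
f = 2Ω sin φ = 2 × 7.29×10⁻⁵ × sin 60° = 1.26×10⁻⁴ s⁻¹
Height gradient: |∂Z/∂n| = 30 m / 437000 m = 6.86×10⁻⁵
On a pressure surface, geostrophic balance gives V_g = (g/f)|∂Z/∂n|:
V_g = 9.81 × 6.86×10⁻⁵ / 1.26×10⁻⁴ = 5.33 m/s
Converting: 5.33 m/s × 3.6 = 19.2 km/h

19.2 km/h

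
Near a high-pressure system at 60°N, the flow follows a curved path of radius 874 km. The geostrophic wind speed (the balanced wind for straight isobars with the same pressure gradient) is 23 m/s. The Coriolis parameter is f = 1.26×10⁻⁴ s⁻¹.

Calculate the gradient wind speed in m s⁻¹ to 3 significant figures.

32.7 m s⁻¹

Around a high, pressure-gradient force acts outward with centrifugal, so Coriolis balances both:
fV = (1/ρ)|∂P/∂n| + V²/R  →  V² − fR·V + fR·V_g = 0
With fR = 1.26×10⁻⁴ × 874×10³ m = 110 m/s:
V = [fR − √((fR)² − 4 fR V_g)]/2 = [110 − √(110² − 4×110×23)]/2 = 32.7 m/s
Supergeostrophic (V > V_g = 23 m/s), as expected around a high.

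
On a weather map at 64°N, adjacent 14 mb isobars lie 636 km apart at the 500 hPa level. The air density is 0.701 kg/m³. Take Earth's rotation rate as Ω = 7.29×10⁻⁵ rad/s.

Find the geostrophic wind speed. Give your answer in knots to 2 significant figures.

Coriolis parameter at 64°N:
f = 2Ω sin φ = 2 × 7.29×10⁻⁵ × sin 64° = 1.31×10⁻⁴ s⁻¹
Pressure gradient: |∂P/∂n| = 1400 Pa / 636000 m = 2.20×10⁻³ Pa/m
Geostrophic balance (pressure-gradient force = Coriolis force):
V_g = (1/(fρ)) |∂P/∂n| = 2.20×10⁻³ / (1.31×10⁻⁴ × 0.701) = 24.0 m/s
Converting: 24.0 m/s × 1.944 = 47 knots

47 knots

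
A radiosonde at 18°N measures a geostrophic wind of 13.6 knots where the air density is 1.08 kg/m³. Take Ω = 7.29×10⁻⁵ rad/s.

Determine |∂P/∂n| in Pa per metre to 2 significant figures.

3.4×10⁻⁴ Pa/m

Coriolis parameter at 18°N:
f = 2Ω sin φ = 2 × 7.29×10⁻⁵ × sin 18° = 4.51×10⁻⁵ s⁻¹
Wind speed in SI: 13.6 knots = 7.00 m/s
Geostrophic balance rearranged: |∂P/∂n| = f ρ V_g
|∂P/∂n| = 4.51×10⁻⁵ × 1.08 × 7.00 = 3.40×10⁻⁴ Pa/m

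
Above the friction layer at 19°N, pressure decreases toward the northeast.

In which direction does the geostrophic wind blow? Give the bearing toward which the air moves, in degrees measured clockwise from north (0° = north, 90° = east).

The pressure-gradient force points toward the northeast (bearing 045°).
Geostrophic balance: in the Northern Hemisphere the Coriolis force deflects motion to the right, so the geostrophic wind blows 90° to the right of the pressure-gradient force (low pressure on the left).
Rotating 045° by 90° clockwise gives 135° — the wind blows toward the southeast.

135°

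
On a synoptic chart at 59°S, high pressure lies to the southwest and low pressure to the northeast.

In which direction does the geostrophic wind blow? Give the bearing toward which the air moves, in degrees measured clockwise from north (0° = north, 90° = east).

315°

The pressure-gradient force points toward the northeast (bearing 045°).
Geostrophic balance: in the Southern Hemisphere the Coriolis force deflects motion to the left, so the geostrophic wind blows 90° to the left of the pressure-gradient force (low pressure on the right).
Rotating 045° by 90° counterclockwise gives 315° — the wind blows toward the northwest.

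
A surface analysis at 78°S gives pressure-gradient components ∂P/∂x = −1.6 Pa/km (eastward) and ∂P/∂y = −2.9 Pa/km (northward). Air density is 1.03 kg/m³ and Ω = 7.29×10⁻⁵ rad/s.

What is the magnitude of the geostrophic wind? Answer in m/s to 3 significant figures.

Coriolis parameter at 78°S:
f = 2Ω sin φ = 2 × 7.29×10⁻⁵ × sin 78° = 1.43×10⁻⁴ s⁻¹
In the Southern Hemisphere f is negative: f = −1.43×10⁻⁴ s⁻¹.
Component geostrophic relations (x east, y north):
u_g = −(1/(fρ)) ∂P/∂y,  v_g = (1/(fρ)) ∂P/∂x
u_g = −(−2.9×10⁻³)/(−1.43×10⁻⁴ × 1.03) = −19.7 m/s;  v_g = (−1.6×10⁻³)/(−1.43×10⁻⁴ × 1.03) = 10.9 m/s
|V_g| = √(u_g² + v_g²) = 22.5 m/s

22.5 m/s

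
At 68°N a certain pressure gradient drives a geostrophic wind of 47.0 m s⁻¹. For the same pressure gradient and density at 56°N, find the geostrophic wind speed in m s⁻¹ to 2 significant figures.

With the same pressure gradient and density, V_g ∝ 1/f ∝ 1/sin φ.
V₂ = V₁ · sin φ₁ / sin φ₂ = 47.0 × sin 68° / sin 56°
V₂ = 47.0 × 0.9272/0.8290 = 53 m s⁻¹

53 m s⁻¹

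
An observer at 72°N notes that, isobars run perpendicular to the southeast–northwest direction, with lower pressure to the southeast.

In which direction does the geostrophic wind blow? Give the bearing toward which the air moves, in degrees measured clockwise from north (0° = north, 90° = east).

225°

The pressure-gradient force points toward the southeast (bearing 135°).
Geostrophic balance: in the Northern Hemisphere the Coriolis force deflects motion to the right, so the geostrophic wind blows 90° to the right of the pressure-gradient force (low pressure on the left).
Rotating 135° by 90° clockwise gives 225° — the wind blows toward the southwest.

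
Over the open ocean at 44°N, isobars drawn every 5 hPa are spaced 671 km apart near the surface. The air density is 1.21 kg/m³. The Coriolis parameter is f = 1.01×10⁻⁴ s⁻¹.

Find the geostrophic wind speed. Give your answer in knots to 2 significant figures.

12 knots

Pressure gradient: |∂P/∂n| = 500 Pa / 671000 m = 7.45×10⁻⁴ Pa/m
Geostrophic balance (pressure-gradient force = Coriolis force):
V_g = (1/(fρ)) |∂P/∂n| = 7.45×10⁻⁴ / (1.01×10⁻⁴ × 1.21) = 6.10 m/s
Converting: 6.10 m/s × 1.944 = 12 knots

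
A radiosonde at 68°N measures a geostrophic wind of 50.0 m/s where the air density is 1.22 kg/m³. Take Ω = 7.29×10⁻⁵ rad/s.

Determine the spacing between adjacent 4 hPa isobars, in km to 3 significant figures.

48.5 km

Coriolis parameter at 68°N:
f = 2Ω sin φ = 2 × 7.29×10⁻⁵ × sin 68° = 1.35×10⁻⁴ s⁻¹
Geostrophic balance rearranged: |∂P/∂n| = f ρ V_g
|∂P/∂n| = 1.35×10⁻⁴ × 1.22 × 50.0 = 8.25×10⁻³ Pa/m
Isobar spacing: Δn = ΔP/|∂P/∂n| = 400 Pa / 8.25×10⁻³ Pa/m = 48507 m ≈ 48.5 km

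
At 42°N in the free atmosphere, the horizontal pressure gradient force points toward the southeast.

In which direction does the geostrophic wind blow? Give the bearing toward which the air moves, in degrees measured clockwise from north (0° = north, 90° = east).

225°

The pressure-gradient force points toward the southeast (bearing 135°).
Geostrophic balance: in the Northern Hemisphere the Coriolis force deflects motion to the right, so the geostrophic wind blows 90° to the right of the pressure-gradient force (low pressure on the left).
Rotating 135° by 90° clockwise gives 225° — the wind blows toward the southwest.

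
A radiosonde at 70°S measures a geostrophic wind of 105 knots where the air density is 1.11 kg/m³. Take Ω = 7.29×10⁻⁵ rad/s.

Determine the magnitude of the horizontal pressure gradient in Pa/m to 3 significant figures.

8.21×10⁻³ Pa/m

Coriolis parameter at 70°S:
f = 2Ω sin φ = 2 × 7.29×10⁻⁵ × sin 70° = 1.37×10⁻⁴ s⁻¹
Wind speed in SI: 105 knots = 54.0 m/s
Geostrophic balance rearranged: |∂P/∂n| = f ρ V_g
|∂P/∂n| = 1.37×10⁻⁴ × 1.11 × 54.0 = 8.21×10⁻³ Pa/m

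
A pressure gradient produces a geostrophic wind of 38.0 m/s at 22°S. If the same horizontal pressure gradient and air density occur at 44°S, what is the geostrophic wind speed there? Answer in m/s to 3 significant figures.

With the same pressure gradient and density, V_g ∝ 1/f ∝ 1/sin φ.
V₂ = V₁ · sin φ₁ / sin φ₂ = 38.0 × sin 22° / sin 44°
V₂ = 38.0 × 0.3746/0.6947 = 20.5 m/s

20.5 m/s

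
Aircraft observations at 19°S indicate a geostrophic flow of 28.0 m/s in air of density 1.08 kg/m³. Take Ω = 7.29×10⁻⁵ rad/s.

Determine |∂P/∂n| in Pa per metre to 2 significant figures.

Coriolis parameter at 19°S:
f = 2Ω sin φ = 2 × 7.29×10⁻⁵ × sin 19° = 4.75×10⁻⁵ s⁻¹
Geostrophic balance rearranged: |∂P/∂n| = f ρ V_g
|∂P/∂n| = 4.75×10⁻⁵ × 1.08 × 28.0 = 1.44×10⁻³ Pa/m

1.4×10⁻³ Pa/m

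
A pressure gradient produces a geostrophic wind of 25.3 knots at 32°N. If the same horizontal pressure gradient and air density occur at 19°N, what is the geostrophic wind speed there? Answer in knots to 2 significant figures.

With the same pressure gradient and density, V_g ∝ 1/f ∝ 1/sin φ.
V₂ = V₁ · sin φ₁ / sin φ₂ = 25.3 × sin 32° / sin 19°
V₂ = 25.3 × 0.5299/0.3256 = 41 knots

41 knots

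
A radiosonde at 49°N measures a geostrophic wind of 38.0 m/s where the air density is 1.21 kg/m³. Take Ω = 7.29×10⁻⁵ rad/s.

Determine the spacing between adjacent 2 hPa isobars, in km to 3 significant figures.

Coriolis parameter at 49°N:
f = 2Ω sin φ = 2 × 7.29×10⁻⁵ × sin 49° = 1.10×10⁻⁴ s⁻¹
Geostrophic balance rearranged: |∂P/∂n| = f ρ V_g
|∂P/∂n| = 1.10×10⁻⁴ × 1.21 × 38.0 = 5.06×10⁻³ Pa/m
Isobar spacing: Δn = ΔP/|∂P/∂n| = 200 Pa / 5.06×10⁻³ Pa/m = 39530 m ≈ 39.5 km

39.5 km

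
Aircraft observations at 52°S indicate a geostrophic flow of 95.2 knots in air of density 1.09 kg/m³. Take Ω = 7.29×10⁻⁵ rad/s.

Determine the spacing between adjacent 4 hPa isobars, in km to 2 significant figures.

65 km

Coriolis parameter at 52°S:
f = 2Ω sin φ = 2 × 7.29×10⁻⁵ × sin 52° = 1.15×10⁻⁴ s⁻¹
Wind speed in SI: 95.2 knots = 49.0 m/s
Geostrophic balance rearranged: |∂P/∂n| = f ρ V_g
|∂P/∂n| = 1.15×10⁻⁴ × 1.09 × 49.0 = 6.13×10⁻³ Pa/m
Isobar spacing: Δn = ΔP/|∂P/∂n| = 400 Pa / 6.13×10⁻³ Pa/m = 65218 m ≈ 65 km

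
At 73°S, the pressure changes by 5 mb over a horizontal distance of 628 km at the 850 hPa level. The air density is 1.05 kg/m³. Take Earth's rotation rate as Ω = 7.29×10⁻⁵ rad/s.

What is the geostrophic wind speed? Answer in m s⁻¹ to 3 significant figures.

Coriolis parameter at 73°S:
f = 2Ω sin φ = 2 × 7.29×10⁻⁵ × sin 73° = 1.39×10⁻⁴ s⁻¹
Pressure gradient: |∂P/∂n| = 500 Pa / 628000 m = 7.96×10⁻⁴ Pa/m
Geostrophic balance (pressure-gradient force = Coriolis force):
V_g = (1/(fρ)) |∂P/∂n| = 7.96×10⁻⁴ / (1.39×10⁻⁴ × 1.05) = 5.44 m/s

5.44 m s⁻¹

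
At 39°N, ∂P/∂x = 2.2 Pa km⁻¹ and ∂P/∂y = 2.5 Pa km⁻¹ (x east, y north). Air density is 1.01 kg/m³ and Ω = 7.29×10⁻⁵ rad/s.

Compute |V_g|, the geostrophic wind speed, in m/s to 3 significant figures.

35.9 m/s

Coriolis parameter at 39°N:
f = 2Ω sin φ = 2 × 7.29×10⁻⁵ × sin 39° = 9.18×10⁻⁵ s⁻¹
Component geostrophic relations (x east, y north):
u_g = −(1/(fρ)) ∂P/∂y,  v_g = (1/(fρ)) ∂P/∂x
u_g = −(2.5×10⁻³)/(9.18×10⁻⁵ × 1.01) = −27.0 m/s;  v_g = (2.2×10⁻³)/(9.18×10⁻⁵ × 1.01) = 23.7 m/s
|V_g| = √(u_g² + v_g²) = 35.9 m/s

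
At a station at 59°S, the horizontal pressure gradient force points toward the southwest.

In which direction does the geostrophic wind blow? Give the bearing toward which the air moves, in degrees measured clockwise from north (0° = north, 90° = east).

The pressure-gradient force points toward the southwest (bearing 225°).
Geostrophic balance: in the Southern Hemisphere the Coriolis force deflects motion to the left, so the geostrophic wind blows 90° to the left of the pressure-gradient force (low pressure on the right).
Rotating 225° by 90° counterclockwise gives 135° — the wind blows toward the southeast.

135°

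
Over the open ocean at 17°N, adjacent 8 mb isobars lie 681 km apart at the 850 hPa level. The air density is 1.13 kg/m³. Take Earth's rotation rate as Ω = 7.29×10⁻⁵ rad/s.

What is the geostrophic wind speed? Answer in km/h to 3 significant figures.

87.8 km/h

Coriolis parameter at 17°N:
f = 2Ω sin φ = 2 × 7.29×10⁻⁵ × sin 17° = 4.26×10⁻⁵ s⁻¹
Pressure gradient: |∂P/∂n| = 800 Pa / 681000 m = 1.17×10⁻³ Pa/m
Geostrophic balance (pressure-gradient force = Coriolis force):
V_g = (1/(fρ)) |∂P/∂n| = 1.17×10⁻³ / (4.26×10⁻⁵ × 1.13) = 24.4 m/s
Converting: 24.4 m/s × 3.6 = 87.8 km/h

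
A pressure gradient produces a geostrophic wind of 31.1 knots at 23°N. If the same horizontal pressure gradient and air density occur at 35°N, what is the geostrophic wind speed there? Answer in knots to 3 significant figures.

21.2 knots

With the same pressure gradient and density, V_g ∝ 1/f ∝ 1/sin φ.
V₂ = V₁ · sin φ₁ / sin φ₂ = 31.1 × sin 23° / sin 35°
V₂ = 31.1 × 0.3907/0.5736 = 21.2 knots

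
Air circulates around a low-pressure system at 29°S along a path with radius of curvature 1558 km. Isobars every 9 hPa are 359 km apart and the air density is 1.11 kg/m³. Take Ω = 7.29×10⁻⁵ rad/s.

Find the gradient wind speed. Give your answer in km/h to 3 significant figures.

Coriolis parameter at 29°S:
f = 2Ω sin φ = 2 × 7.29×10⁻⁵ × sin 29° = 7.07×10⁻⁵ s⁻¹
Pressure gradient: |∂P/∂n| = 900 Pa / 359000 m = 2.51×10⁻³ Pa/m
Geostrophic speed: V_g = |∂P/∂n|/(fρ) = 2.51×10⁻³/(7.07×10⁻⁵ × 1.11) = 32.0 m/s
Around a low, centrifugal force acts outward with Coriolis, so pressure-gradient force balances both:
(1/ρ)|∂P/∂n| = fV + V²/R  →  V² + fR·V − fR·V_g = 0
With fR = 7.07×10⁻⁵ × 1558×10³ m = 110 m/s:
V = [−fR + √((fR)² + 4 fR V_g)]/2 = [−110 + √(110² + 4×110×32)]/2 = 25.9 m/s
Subgeostrophic (V < V_g = 32 m/s), as expected around a low.
Converting: 25.9 m/s × 3.6 = 93.1 km/h

93.1 km/h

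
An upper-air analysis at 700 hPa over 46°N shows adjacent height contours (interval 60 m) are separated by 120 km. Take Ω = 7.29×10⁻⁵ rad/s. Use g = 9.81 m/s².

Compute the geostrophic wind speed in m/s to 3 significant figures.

46.8 m/s

Coriolis parameter at 46°N:
f = 2Ω sin φ = 2 × 7.29×10⁻⁵ × sin 46° = 1.05×10⁻⁴ s⁻¹
Height gradient: |∂Z/∂n| = 60 m / 120000 m = 5.00×10⁻⁴
On a pressure surface, geostrophic balance gives V_g = (g/f)|∂Z/∂n|:
V_g = 9.81 × 5.00×10⁻⁴ / 1.05×10⁻⁴ = 46.8 m/s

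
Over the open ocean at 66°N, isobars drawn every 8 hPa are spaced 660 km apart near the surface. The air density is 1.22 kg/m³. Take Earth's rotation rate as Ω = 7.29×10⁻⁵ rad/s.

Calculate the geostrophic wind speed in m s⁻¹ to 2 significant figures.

7.5 m s⁻¹

Coriolis parameter at 66°N:
f = 2Ω sin φ = 2 × 7.29×10⁻⁵ × sin 66° = 1.33×10⁻⁴ s⁻¹
Pressure gradient: |∂P/∂n| = 800 Pa / 660000 m = 1.21×10⁻³ Pa/m
Geostrophic balance (pressure-gradient force = Coriolis force):
V_g = (1/(fρ)) |∂P/∂n| = 1.21×10⁻³ / (1.33×10⁻⁴ × 1.22) = 7.46 m/s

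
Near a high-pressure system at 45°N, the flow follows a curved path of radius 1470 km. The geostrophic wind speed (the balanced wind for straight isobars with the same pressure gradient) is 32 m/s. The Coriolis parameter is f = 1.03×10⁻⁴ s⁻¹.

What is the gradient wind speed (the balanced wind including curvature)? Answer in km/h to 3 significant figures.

165 km/h

Around a high, pressure-gradient force acts outward with centrifugal, so Coriolis balances both:
fV = (1/ρ)|∂P/∂n| + V²/R  →  V² − fR·V + fR·V_g = 0
With fR = 1.03×10⁻⁴ × 1470×10³ m = 151 m/s:
V = [fR − √((fR)² − 4 fR V_g)]/2 = [151 − √(151² − 4×151×32)]/2 = 45.9 m/s
Supergeostrophic (V > V_g = 32 m/s), as expected around a high.
Converting: 45.9 m/s × 3.6 = 165 km/h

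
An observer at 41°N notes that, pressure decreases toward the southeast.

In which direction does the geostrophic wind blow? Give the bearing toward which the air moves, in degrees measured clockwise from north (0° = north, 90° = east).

225°

The pressure-gradient force points toward the southeast (bearing 135°).
Geostrophic balance: in the Northern Hemisphere the Coriolis force deflects motion to the right, so the geostrophic wind blows 90° to the right of the pressure-gradient force (low pressure on the left).
Rotating 135° by 90° clockwise gives 225° — the wind blows toward the southwest.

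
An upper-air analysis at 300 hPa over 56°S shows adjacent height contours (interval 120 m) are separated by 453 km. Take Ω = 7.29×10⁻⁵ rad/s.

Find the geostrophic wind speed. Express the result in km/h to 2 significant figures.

Coriolis parameter at 56°S:
f = 2Ω sin φ = 2 × 7.29×10⁻⁵ × sin 56° = 1.21×10⁻⁴ s⁻¹
Height gradient: |∂Z/∂n| = 120 m / 453000 m = 2.65×10⁻⁴
On a pressure surface, geostrophic balance gives V_g = (g/f)|∂Z/∂n|:
V_g = 9.81 × 2.65×10⁻⁴ / 1.21×10⁻⁴ = 21.5 m/s
Converting: 21.5 m/s × 3.6 = 77 km/h

77 km/h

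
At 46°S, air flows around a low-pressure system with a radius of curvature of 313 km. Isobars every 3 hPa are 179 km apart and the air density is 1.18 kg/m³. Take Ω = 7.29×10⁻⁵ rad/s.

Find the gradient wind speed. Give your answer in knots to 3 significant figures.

Coriolis parameter at 46°S:
f = 2Ω sin φ = 2 × 7.29×10⁻⁵ × sin 46° = 1.05×10⁻⁴ s⁻¹
Pressure gradient: |∂P/∂n| = 300 Pa / 179000 m = 1.68×10⁻³ Pa/m
Geostrophic speed: V_g = |∂P/∂n|/(fρ) = 1.68×10⁻³/(1.05×10⁻⁴ × 1.18) = 13.5 m/s
Around a low, centrifugal force acts outward with Coriolis, so pressure-gradient force balances both:
(1/ρ)|∂P/∂n| = fV + V²/R  →  V² + fR·V − fR·V_g = 0
With fR = 1.05×10⁻⁴ × 313×10³ m = 32.8 m/s:
V = [−fR + √((fR)² + 4 fR V_g)]/2 = [−32.8 + √(32.8² + 4×32.8×13.5)]/2 = 10.3 m/s
Subgeostrophic (V < V_g = 13.5 m/s), as expected around a low.
Converting: 10.3 m/s × 1.944 = 20.0 knots

20.0 knots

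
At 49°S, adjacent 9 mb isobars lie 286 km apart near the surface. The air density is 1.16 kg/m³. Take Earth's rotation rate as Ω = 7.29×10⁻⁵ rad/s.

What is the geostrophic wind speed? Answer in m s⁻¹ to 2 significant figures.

25 m s⁻¹

Coriolis parameter at 49°S:
f = 2Ω sin φ = 2 × 7.29×10⁻⁵ × sin 49° = 1.10×10⁻⁴ s⁻¹
Pressure gradient: |∂P/∂n| = 900 Pa / 286000 m = 3.15×10⁻³ Pa/m
Geostrophic balance (pressure-gradient force = Coriolis force):
V_g = (1/(fρ)) |∂P/∂n| = 3.15×10⁻³ / (1.10×10⁻⁴ × 1.16) = 24.7 m/s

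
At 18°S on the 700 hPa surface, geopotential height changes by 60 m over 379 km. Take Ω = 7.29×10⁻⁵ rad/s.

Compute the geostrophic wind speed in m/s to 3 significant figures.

Coriolis parameter at 18°S:
f = 2Ω sin φ = 2 × 7.29×10⁻⁵ × sin 18° = 4.51×10⁻⁵ s⁻¹
Height gradient: |∂Z/∂n| = 60 m / 379000 m = 1.58×10⁻⁴
On a pressure surface, geostrophic balance gives V_g = (g/f)|∂Z/∂n|:
V_g = 9.81 × 1.58×10⁻⁴ / 4.51×10⁻⁵ = 34.5 m/s

34.5 m/s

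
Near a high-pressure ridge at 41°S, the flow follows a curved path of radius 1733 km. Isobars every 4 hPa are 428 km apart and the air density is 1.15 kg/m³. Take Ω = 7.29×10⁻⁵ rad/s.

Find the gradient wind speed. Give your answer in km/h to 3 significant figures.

32.3 km/h

Coriolis parameter at 41°S:
f = 2Ω sin φ = 2 × 7.29×10⁻⁵ × sin 41° = 9.57×10⁻⁵ s⁻¹
Pressure gradient: |∂P/∂n| = 400 Pa / 428000 m = 9.35×10⁻⁴ Pa/m
Geostrophic speed: V_g = |∂P/∂n|/(fρ) = 9.35×10⁻⁴/(9.57×10⁻⁵ × 1.15) = 8.50 m/s
Around a high, pressure-gradient force acts outward with centrifugal, so Coriolis balances both:
fV = (1/ρ)|∂P/∂n| + V²/R  →  V² − fR·V + fR·V_g = 0
With fR = 9.57×10⁻⁵ × 1733×10³ m = 166 m/s:
V = [fR − √((fR)² − 4 fR V_g)]/2 = [166 − √(166² − 4×166×8.5)]/2 = 8.98 m/s
Supergeostrophic (V > V_g = 8.5 m/s), as expected around a high.
Converting: 8.98 m/s × 3.6 = 32.3 km/h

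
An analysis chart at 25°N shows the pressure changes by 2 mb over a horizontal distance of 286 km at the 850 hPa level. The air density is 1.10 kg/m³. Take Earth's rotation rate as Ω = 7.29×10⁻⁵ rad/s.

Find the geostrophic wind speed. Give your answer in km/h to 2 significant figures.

37 km/h

Coriolis parameter at 25°N:
f = 2Ω sin φ = 2 × 7.29×10⁻⁵ × sin 25° = 6.16×10⁻⁵ s⁻¹
Pressure gradient: |∂P/∂n| = 200 Pa / 286000 m = 6.99×10⁻⁴ Pa/m
Geostrophic balance (pressure-gradient force = Coriolis force):
V_g = (1/(fρ)) |∂P/∂n| = 6.99×10⁻⁴ / (6.16×10⁻⁵ × 1.10) = 10.3 m/s
Converting: 10.3 m/s × 3.6 = 37 km/h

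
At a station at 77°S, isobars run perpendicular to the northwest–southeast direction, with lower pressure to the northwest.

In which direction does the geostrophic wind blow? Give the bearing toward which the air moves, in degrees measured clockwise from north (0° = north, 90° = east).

225°

The pressure-gradient force points toward the northwest (bearing 315°).
Geostrophic balance: in the Southern Hemisphere the Coriolis force deflects motion to the left, so the geostrophic wind blows 90° to the left of the pressure-gradient force (low pressure on the right).
Rotating 315° by 90° counterclockwise gives 225° — the wind blows toward the southwest.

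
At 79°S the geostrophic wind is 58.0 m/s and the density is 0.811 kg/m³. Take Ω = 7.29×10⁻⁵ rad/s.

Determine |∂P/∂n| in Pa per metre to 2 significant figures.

6.7×10⁻³ Pa/m

Coriolis parameter at 79°S:
f = 2Ω sin φ = 2 × 7.29×10⁻⁵ × sin 79° = 1.43×10⁻⁴ s⁻¹
Geostrophic balance rearranged: |∂P/∂n| = f ρ V_g
|∂P/∂n| = 1.43×10⁻⁴ × 0.811 × 58.0 = 6.73×10⁻³ Pa/m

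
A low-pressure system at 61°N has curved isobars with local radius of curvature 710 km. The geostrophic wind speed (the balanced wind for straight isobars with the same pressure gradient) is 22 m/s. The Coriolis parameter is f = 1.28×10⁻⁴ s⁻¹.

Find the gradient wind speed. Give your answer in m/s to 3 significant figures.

18.3 m/s

Around a low, centrifugal force acts outward with Coriolis, so pressure-gradient force balances both:
(1/ρ)|∂P/∂n| = fV + V²/R  →  V² + fR·V − fR·V_g = 0
With fR = 1.28×10⁻⁴ × 710×10³ m = 90.9 m/s:
V = [−fR + √((fR)² + 4 fR V_g)]/2 = [−90.9 + √(90.9² + 4×90.9×22)]/2 = 18.3 m/s
Subgeostrophic (V < V_g = 22 m/s), as expected around a low.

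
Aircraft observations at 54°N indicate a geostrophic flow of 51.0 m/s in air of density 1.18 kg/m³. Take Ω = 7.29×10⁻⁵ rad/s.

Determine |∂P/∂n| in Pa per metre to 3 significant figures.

Coriolis parameter at 54°N:
f = 2Ω sin φ = 2 × 7.29×10⁻⁵ × sin 54° = 1.18×10⁻⁴ s⁻¹
Geostrophic balance rearranged: |∂P/∂n| = f ρ V_g
|∂P/∂n| = 1.18×10⁻⁴ × 1.18 × 51.0 = 7.10×10⁻³ Pa/m

7.10×10⁻³ Pa/m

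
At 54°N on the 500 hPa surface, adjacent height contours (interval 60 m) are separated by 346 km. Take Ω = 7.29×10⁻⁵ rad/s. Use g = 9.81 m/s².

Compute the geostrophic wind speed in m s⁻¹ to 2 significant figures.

Coriolis parameter at 54°N:
f = 2Ω sin φ = 2 × 7.29×10⁻⁵ × sin 54° = 1.18×10⁻⁴ s⁻¹
Height gradient: |∂Z/∂n| = 60 m / 346000 m = 1.73×10⁻⁴
On a pressure surface, geostrophic balance gives V_g = (g/f)|∂Z/∂n|:
V_g = 9.81 × 1.73×10⁻⁴ / 1.18×10⁻⁴ = 14.4 m/s

14 m s⁻¹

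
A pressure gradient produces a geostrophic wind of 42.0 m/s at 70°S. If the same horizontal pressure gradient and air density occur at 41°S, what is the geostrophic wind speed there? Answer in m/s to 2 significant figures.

60 m/s

With the same pressure gradient and density, V_g ∝ 1/f ∝ 1/sin φ.
V₂ = V₁ · sin φ₁ / sin φ₂ = 42.0 × sin 70° / sin 41°
V₂ = 42.0 × 0.9397/0.6561 = 60 m/s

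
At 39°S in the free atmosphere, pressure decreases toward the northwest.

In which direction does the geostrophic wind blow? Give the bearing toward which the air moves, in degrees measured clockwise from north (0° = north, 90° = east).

225°

The pressure-gradient force points toward the northwest (bearing 315°).
Geostrophic balance: in the Southern Hemisphere the Coriolis force deflects motion to the left, so the geostrophic wind blows 90° to the left of the pressure-gradient force (low pressure on the right).
Rotating 315° by 90° counterclockwise gives 225° — the wind blows toward the southwest.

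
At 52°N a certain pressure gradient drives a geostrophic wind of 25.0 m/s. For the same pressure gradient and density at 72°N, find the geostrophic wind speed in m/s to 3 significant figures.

20.7 m/s

With the same pressure gradient and density, V_g ∝ 1/f ∝ 1/sin φ.
V₂ = V₁ · sin φ₁ / sin φ₂ = 25.0 × sin 52° / sin 72°
V₂ = 25.0 × 0.7880/0.9511 = 20.7 m/s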